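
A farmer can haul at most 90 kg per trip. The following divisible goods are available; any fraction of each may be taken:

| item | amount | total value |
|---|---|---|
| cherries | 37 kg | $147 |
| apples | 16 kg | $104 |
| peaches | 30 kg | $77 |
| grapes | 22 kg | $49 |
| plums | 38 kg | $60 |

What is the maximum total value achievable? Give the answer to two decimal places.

Take in order of value per unit:
- apples (104/16 per unit): all 16 → value 104, running total 104.00
- cherries (147/37 per unit): all 37 → value 147, running total 251.00
- peaches (77/30 per unit): all 30 → value 77, running total 328.00
- grapes (49/22 per unit): 7 of 22 → value 7×49/22 = 15.5909, running total 343.59
Total 343.59.

343.59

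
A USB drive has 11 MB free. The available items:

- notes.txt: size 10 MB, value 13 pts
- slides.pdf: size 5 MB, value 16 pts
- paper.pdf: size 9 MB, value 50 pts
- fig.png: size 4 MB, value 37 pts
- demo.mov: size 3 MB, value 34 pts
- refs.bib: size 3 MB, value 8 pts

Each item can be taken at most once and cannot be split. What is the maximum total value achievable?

79 pts

Check high-value combinations within 11 MB:
- fig.png+demo.mov+refs.bib: size 4+3+3=10, value 37+34+8=79
- fig.png+demo.mov: size 4+3=7, value 37+34=71
- slides.pdf+demo.mov+refs.bib: size 5+3+3=11, value 16+34+8=58
- slides.pdf+fig.png: size 5+4=9, value 16+37=53
Best: 79 pts.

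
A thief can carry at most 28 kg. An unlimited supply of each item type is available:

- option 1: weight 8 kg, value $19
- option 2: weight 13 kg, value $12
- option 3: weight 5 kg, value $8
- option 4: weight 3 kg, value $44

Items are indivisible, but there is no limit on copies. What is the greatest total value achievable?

Best value-per-unit is option 4 at 44/3, and filling with it alone uses weight 9×3=27. No mix of the others beats 9×44 = 396.

$396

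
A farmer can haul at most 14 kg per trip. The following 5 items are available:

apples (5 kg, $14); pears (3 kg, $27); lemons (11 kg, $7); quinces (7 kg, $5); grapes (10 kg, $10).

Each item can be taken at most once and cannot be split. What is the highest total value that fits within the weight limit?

Check high-value combinations within 14 kg:
- apples+pears: weight 5+3=8, value 14+27=41
- pears+grapes: weight 3+10=13, value 27+10=37
- pears+lemons: weight 3+11=14, value 27+7=34
Best: $41.

$41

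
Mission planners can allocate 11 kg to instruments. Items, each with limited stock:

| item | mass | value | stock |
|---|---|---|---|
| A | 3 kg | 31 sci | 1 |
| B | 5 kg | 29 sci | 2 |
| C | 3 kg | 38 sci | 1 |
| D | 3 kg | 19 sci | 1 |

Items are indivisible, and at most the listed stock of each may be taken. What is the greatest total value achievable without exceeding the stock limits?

98 sci

Best selections within mass 11 and stock limits:
- 1×A + 1×B + 1×C: mass 11, value 98
- 1×A + 1×C + 1×D: mass 9, value 88
- 1×B + 1×C + 1×D: mass 11, value 86
- 1×A + 1×B + 1×D: mass 11, value 79
Best: 98 sci.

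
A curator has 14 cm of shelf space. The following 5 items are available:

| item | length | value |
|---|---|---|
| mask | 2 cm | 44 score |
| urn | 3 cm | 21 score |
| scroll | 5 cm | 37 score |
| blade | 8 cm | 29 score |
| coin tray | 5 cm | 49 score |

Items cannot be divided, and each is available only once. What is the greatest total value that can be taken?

Check high-value combinations within 14 cm:
- mask+scroll+coin tray: length 2+5+5=12, value 44+37+49=130
- mask+urn+coin tray: length 2+3+5=10, value 44+21+49=114
- urn+scroll+coin tray: length 3+5+5=13, value 21+37+49=107
- mask+urn+scroll: length 2+3+5=10, value 44+21+37=102
Best: 130 score.

130 score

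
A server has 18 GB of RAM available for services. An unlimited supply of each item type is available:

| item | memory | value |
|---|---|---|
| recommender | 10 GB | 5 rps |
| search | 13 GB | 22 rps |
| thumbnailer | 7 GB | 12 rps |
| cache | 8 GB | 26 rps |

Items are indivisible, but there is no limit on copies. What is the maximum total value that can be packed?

Best value-per-unit is cache at 26/8, and filling with it alone uses memory 2×8=16. No mix of the others beats 2×26 = 52.

52 rps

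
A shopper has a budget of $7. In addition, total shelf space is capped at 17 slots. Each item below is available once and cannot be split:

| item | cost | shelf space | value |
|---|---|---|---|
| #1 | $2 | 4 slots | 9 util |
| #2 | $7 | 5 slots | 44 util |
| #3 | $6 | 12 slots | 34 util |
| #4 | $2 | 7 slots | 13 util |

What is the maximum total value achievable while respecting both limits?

Feasible sets respecting both limits:
- #2: cost 7, shelf space 5, value 44
- #3: cost 6, shelf space 12, value 34
- #1+#4: cost 4, shelf space 11, value 22
Best: 44 util.

44 util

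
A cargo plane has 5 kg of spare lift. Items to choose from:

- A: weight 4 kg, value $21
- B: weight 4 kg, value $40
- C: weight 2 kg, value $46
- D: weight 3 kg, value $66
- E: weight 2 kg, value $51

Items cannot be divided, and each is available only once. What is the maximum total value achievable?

Check high-value combinations within 5 kg:
- D+E: weight 3+2=5, value 66+51=117
- C+D: weight 2+3=5, value 46+66=112
- C+E: weight 2+2=4, value 46+51=97
- D: weight 3, value 66
- E: weight 2, value 51
Best: $117.

$117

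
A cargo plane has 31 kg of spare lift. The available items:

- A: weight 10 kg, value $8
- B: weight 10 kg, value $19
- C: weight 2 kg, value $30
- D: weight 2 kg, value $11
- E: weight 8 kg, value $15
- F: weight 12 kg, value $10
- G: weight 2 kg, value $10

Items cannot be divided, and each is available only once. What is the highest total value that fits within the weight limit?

Check high-value combinations within 31 kg:
- B+C+D+E+G: weight 10+2+2+8+2=24, value 19+30+11+15+10=85
- B+C+D+F+G: weight 10+2+2+12+2=28, value 19+30+11+10+10=80
- A+B+C+D+G: weight 10+10+2+2+2=26, value 8+19+30+11+10=78
- C+D+E+F+G: weight 2+2+8+12+2=26, value 30+11+15+10+10=76
Best: $85.

$85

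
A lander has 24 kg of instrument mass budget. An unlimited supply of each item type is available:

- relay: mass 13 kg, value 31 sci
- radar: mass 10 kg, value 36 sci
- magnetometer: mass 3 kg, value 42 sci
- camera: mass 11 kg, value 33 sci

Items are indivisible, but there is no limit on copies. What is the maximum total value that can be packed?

Best value-per-unit is magnetometer at 42/3, and filling with it alone uses mass 8×3=24. No mix of the others beats 8×42 = 336.

336 sci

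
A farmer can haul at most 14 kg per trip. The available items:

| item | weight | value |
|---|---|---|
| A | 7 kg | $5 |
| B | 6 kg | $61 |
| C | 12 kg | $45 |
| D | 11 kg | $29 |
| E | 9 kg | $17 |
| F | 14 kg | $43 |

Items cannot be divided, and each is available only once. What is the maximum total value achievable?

$66

Check high-value combinations within 14 kg:
- A+B: weight 7+6=13, value 5+61=66
- B: weight 6, value 61
- C: weight 12, value 45
- F: weight 14, value 43
- D: weight 11, value 29
Best: $66.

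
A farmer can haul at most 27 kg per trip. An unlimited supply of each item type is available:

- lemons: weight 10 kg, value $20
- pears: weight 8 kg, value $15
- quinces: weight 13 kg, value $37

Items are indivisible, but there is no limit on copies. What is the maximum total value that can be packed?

Best value-per-unit is quinces at 37/13, and filling with it alone uses weight 2×13=26. No mix of the others beats 2×37 = 74.

$74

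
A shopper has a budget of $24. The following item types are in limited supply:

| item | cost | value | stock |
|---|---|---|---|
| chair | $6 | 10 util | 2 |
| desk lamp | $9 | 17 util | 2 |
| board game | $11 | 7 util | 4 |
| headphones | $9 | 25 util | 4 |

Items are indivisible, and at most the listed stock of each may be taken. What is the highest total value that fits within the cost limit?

Best selections within cost 24 and stock limits:
- 1×chair + 2×headphones: cost 24, value 60
- 1×chair + 1×desk lamp + 1×headphones: cost 24, value 52
- 2×headphones: cost 18, value 50
- 2×chair + 1×headphones: cost 21, value 45
Best: 60 util.

60 util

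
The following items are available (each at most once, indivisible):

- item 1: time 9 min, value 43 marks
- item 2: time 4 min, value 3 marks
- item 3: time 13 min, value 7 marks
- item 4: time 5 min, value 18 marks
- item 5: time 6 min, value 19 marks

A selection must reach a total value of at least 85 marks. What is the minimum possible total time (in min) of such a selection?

Subsets with value ≥ 85, sorted by total time:
- item 1+item 3+item 4+item 5: time 33, value 87
- item 1+item 2+item 3+item 4+item 5: time 37, value 90
Minimum time: 33 min.

33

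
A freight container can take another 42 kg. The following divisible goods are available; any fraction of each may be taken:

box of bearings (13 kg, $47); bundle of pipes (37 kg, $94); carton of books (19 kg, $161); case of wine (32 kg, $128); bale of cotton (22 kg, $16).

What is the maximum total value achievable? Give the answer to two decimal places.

253.00

Take in order of value per unit:
- carton of books (161/19 per unit): all 19 → value 161, running total 161.00
- case of wine (128/32 per unit): 23 of 32 → value 23×128/32 = 92.0000, running total 253.00
Total 253.00.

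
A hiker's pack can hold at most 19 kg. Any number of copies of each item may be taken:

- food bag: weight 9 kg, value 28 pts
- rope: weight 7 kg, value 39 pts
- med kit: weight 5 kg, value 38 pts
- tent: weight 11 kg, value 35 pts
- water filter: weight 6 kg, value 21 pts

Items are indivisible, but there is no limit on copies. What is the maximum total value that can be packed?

116 pts

Best value-per-unit is med kit at 38/5; filling with it alone gives 3×38 = 114.
Optimal mix: 2×rope + 1×med kit → weight 19, value 116.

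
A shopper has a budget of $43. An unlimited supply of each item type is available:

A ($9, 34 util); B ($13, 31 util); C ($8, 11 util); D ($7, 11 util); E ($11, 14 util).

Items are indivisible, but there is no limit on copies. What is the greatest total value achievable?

147 util

Best value-per-unit is A at 34/9; filling with it alone gives 4×34 = 136.
Optimal mix: 4×A + 1×D → cost 43, value 147.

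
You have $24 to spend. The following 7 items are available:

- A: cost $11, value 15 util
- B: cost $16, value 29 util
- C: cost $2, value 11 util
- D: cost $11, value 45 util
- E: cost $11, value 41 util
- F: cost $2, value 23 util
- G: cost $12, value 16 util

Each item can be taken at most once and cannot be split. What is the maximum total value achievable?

109 util

Check high-value combinations within $24:
- D+E+F: cost 11+11+2=24, value 45+41+23=109
- C+D+E: cost 2+11+11=24, value 11+45+41=97
- D+E: cost 11+11=22, value 45+41=86
Best: 109 util.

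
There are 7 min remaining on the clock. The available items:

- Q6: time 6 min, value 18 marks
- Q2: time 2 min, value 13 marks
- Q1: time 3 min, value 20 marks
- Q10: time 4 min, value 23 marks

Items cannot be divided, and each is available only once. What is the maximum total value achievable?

This is a 0/1 knapsack; check combinations near the capacity.
- Q1+Q10: time 3+4=7, value 20+23=43
- Q2+Q10: time 2+4=6, value 13+23=36
- Q2+Q1: time 2+3=5, value 13+20=33
Best: 43 marks.

43 marks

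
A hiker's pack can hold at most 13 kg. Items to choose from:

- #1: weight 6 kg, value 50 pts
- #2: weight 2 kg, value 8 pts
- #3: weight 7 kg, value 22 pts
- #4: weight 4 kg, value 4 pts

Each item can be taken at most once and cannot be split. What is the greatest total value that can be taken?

Check high-value combinations within 13 kg:
- #1+#3: weight 6+7=13, value 50+22=72
- #1+#2+#4: weight 6+2+4=12, value 50+8+4=62
- #1+#2: weight 6+2=8, value 50+8=58
Best: 72 pts.

72 pts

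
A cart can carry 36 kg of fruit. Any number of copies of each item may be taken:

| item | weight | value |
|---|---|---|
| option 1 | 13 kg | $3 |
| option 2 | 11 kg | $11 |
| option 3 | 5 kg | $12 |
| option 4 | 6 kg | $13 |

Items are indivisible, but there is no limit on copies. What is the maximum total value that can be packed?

Best value-per-unit is option 3 at 12/5; filling with it alone gives 7×12 = 84.
Optimal mix: 6×option 3 + 1×option 4 → weight 36, value 85.

$85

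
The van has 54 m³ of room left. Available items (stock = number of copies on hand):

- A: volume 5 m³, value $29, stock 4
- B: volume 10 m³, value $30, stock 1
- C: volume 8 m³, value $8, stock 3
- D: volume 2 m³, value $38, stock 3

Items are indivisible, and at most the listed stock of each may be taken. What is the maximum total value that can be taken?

$276

Best selections within volume 54 and stock limits:
- 4×A + 1×B + 2×C + 3×D: volume 52, value 276
- 4×A + 1×B + 1×C + 3×D: volume 44, value 268
- 4×A + 1×B + 3×D: volume 36, value 260
Best: $276.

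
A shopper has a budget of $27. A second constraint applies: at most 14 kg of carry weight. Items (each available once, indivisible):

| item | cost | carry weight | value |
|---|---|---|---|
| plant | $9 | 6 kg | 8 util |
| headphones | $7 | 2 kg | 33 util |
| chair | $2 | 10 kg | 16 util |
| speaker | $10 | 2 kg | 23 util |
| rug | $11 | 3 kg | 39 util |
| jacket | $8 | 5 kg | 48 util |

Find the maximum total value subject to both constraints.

120 util

Feasible sets respecting both limits:
- headphones+rug+jacket: cost 26, carry weight 10, value 120
- headphones+speaker+jacket: cost 25, carry weight 9, value 104
- plant+headphones+jacket: cost 24, carry weight 13, value 89
- rug+jacket: cost 19, carry weight 8, value 87
Best: 120 util.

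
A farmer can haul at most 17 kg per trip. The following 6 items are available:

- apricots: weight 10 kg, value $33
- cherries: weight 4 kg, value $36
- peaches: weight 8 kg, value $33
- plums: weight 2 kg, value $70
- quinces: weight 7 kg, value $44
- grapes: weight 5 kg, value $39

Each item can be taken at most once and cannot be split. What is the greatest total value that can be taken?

Check high-value combinations within 17 kg:
- plums+quinces+grapes: weight 2+7+5=14, value 70+44+39=153
- cherries+plums+quinces: weight 4+2+7=13, value 36+70+44=150
- peaches+plums+quinces: weight 8+2+7=17, value 33+70+44=147
- cherries+plums+grapes: weight 4+2+5=11, value 36+70+39=145
- peaches+plums+grapes: weight 8+2+5=15, value 33+70+39=142
Best: $153.

$153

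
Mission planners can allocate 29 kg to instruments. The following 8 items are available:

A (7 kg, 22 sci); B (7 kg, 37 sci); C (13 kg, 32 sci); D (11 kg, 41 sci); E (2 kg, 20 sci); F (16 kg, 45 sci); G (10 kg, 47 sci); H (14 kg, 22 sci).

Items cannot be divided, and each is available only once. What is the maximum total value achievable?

This is a 0/1 knapsack; check combinations near the capacity.
- A+B+E+G: mass 7+7+2+10=26, value 22+37+20+47=126
- B+D+G: mass 7+11+10=28, value 37+41+47=125
- A+B+D+E: mass 7+7+11+2=27, value 22+37+41+20=120
Best: 126 sci.

126 sci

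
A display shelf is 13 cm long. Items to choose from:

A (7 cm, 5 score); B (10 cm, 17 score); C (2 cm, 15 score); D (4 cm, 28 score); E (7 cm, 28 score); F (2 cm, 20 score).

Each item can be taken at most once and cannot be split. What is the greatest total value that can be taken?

Check high-value combinations within 13 cm:
- D+E+F: length 4+7+2=13, value 28+28+20=76
- C+D+E: length 2+4+7=13, value 15+28+28=71
- C+D+F: length 2+4+2=8, value 15+28+20=63
Best: 76 score.

76 score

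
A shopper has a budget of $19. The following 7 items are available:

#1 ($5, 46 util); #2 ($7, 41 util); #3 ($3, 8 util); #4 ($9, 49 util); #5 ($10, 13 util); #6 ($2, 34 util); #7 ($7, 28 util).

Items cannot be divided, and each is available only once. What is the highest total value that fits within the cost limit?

Check high-value combinations within $19:
- #1+#3+#4+#6: cost 5+3+9+2=19, value 46+8+49+34=137
- #1+#4+#6: cost 5+9+2=16, value 46+49+34=129
- #1+#2+#3+#6: cost 5+7+3+2=17, value 46+41+8+34=129
- #2+#4+#6: cost 7+9+2=18, value 41+49+34=124
- #1+#2+#6: cost 5+7+2=14, value 46+41+34=121
Best: 137 util.

137 util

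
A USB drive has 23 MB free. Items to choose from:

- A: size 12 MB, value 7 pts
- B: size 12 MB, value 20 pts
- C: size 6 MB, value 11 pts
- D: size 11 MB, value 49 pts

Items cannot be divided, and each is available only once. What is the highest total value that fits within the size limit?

69 pts

Check high-value combinations within 23 MB:
- B+D: size 12+11=23, value 20+49=69
- C+D: size 6+11=17, value 11+49=60
- A+D: size 12+11=23, value 7+49=56
Best: 69 pts.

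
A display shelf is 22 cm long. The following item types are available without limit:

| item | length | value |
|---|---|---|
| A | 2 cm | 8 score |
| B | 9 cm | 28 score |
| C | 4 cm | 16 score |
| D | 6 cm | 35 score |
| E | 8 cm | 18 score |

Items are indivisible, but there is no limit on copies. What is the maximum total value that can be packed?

Best value-per-unit is D at 35/6; filling with it alone gives 3×35 = 105.
Optimal mix: 2×A + 3×D → length 22, value 121.

121 score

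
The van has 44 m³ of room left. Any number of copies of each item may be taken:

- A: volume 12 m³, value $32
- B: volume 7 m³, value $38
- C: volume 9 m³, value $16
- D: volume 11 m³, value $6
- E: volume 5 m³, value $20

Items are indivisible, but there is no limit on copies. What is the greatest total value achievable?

Best value-per-unit is B at 38/7, and filling with it alone uses volume 6×7=42. No mix of the others beats 6×38 = 228.

$228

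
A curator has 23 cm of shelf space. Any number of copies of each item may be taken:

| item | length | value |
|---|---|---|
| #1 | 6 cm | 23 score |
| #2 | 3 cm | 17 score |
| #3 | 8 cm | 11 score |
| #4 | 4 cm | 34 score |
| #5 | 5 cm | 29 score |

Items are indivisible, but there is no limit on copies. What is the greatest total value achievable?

187 score

Best value-per-unit is #4 at 34/4; filling with it alone gives 5×34 = 170.
Optimal mix: 1×#2 + 5×#4 → length 23, value 187.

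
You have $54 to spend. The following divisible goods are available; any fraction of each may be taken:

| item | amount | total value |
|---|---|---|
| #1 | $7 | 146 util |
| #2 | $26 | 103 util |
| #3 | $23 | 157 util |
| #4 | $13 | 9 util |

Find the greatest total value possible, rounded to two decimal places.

Take in order of value per unit:
- #1 (146/7 per unit): all 7 → value 146, running total 146.00
- #3 (157/23 per unit): all 23 → value 157, running total 303.00
- #2 (103/26 per unit): 24 of 26 → value 24×103/26 = 95.0769, running total 398.08
Total 398.08.

398.08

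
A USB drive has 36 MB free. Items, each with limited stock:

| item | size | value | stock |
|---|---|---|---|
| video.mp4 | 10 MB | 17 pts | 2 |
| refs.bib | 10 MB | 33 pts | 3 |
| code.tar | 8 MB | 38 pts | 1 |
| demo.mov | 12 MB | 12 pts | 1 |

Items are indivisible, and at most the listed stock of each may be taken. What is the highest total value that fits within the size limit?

104 pts

Top feasible selections:
- 2×refs.bib + 1×code.tar: size 28, value 104
- 3×refs.bib: size 30, value 99
Best: 104 pts.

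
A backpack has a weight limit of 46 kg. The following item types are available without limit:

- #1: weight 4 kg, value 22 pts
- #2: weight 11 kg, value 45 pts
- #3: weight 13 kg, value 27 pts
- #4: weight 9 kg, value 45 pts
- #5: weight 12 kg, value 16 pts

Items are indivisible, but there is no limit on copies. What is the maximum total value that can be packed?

Best value-per-unit is #1 at 22/4; filling with it alone gives 11×22 = 242.
Optimal mix: 7×#1 + 2×#4 → weight 46, value 244.

244 pts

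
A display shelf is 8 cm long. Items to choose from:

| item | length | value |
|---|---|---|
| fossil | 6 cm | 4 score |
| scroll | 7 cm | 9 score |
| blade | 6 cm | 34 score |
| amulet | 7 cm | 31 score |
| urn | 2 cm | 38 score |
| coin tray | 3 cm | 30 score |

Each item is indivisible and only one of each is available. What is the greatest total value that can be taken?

72 score

Check high-value combinations within 8 cm:
- blade+urn: length 6+2=8, value 34+38=72
- urn+coin tray: length 2+3=5, value 38+30=68
- fossil+urn: length 6+2=8, value 4+38=42
Best: 72 score.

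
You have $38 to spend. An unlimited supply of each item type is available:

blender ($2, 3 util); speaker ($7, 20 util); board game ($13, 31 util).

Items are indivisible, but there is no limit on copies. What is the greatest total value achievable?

103 util

Best value-per-unit is speaker at 20/7; filling with it alone gives 5×20 = 100.
Optimal mix: 1×blender + 5×speaker → cost 37, value 103.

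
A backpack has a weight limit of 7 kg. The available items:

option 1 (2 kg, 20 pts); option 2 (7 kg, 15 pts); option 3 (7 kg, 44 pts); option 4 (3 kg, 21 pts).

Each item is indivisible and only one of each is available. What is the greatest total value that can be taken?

Check high-value combinations within 7 kg:
- option 3: weight 7, value 44
- option 1+option 4: weight 2+3=5, value 20+21=41
- option 4: weight 3, value 21
Best: 44 pts.

44 pts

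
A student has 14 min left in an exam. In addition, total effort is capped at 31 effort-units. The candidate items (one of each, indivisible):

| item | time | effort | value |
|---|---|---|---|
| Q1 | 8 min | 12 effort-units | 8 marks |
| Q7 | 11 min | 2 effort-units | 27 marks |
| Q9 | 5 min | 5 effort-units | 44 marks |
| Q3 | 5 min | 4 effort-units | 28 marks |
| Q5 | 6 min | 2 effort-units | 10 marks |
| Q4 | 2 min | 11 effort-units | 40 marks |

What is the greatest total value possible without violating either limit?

Feasible sets respecting both limits:
- Q9+Q3+Q4: time 12, effort 20, value 112
- Q9+Q5+Q4: time 13, effort 18, value 94
- Q9+Q4: time 7, effort 16, value 84
- Q3+Q5+Q4: time 13, effort 17, value 78
Best: 112 marks.

112 marks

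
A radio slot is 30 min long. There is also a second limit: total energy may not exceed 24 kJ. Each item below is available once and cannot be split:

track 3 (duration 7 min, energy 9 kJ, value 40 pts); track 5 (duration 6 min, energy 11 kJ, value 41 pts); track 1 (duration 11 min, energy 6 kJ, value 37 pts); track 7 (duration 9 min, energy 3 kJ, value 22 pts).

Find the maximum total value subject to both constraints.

103 pts

Feasible sets respecting both limits:
- track 3+track 5+track 7: duration 22, energy 23, value 103
- track 5+track 1+track 7: duration 26, energy 20, value 100
- track 3+track 1+track 7: duration 27, energy 18, value 99
Best: 103 pts.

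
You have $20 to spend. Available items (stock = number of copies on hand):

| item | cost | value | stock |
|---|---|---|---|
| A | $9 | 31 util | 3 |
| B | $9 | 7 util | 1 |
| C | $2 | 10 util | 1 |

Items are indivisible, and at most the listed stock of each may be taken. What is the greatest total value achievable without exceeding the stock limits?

Top feasible selections:
- 2×A + 1×C: cost 20, value 72
- 2×A: cost 18, value 62
- 1×A + 1×B + 1×C: cost 20, value 48
- 1×A + 1×C: cost 11, value 41
Best: 72 util.

72 util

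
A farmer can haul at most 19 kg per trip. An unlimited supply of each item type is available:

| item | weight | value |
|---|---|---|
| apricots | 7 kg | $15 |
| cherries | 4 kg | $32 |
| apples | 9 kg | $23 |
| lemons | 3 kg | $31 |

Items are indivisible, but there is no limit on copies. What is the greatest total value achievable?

$187

Best value-per-unit is lemons at 31/3; filling with it alone gives 6×31 = 186.
Optimal mix: 1×cherries + 5×lemons → weight 19, value 187.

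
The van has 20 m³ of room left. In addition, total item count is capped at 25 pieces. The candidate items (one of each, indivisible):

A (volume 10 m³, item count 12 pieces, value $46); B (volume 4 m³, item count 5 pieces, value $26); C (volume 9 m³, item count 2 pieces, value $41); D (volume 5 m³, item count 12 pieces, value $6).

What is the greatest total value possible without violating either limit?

$87

Feasible sets respecting both limits:
- A+C: volume 19, item count 14, value 87
- B+C+D: volume 18, item count 19, value 73
- A+B: volume 14, item count 17, value 72
Best: $87.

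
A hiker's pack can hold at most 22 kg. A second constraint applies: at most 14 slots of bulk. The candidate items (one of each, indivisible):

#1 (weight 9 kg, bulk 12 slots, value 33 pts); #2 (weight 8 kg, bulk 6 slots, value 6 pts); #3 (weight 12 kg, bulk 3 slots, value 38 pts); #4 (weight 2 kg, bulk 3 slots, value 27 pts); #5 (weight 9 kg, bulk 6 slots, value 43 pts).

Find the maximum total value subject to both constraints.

81 pts

Feasible sets respecting both limits:
- #3+#5: weight 21, bulk 9, value 81
- #2+#3+#4: weight 22, bulk 12, value 71
- #4+#5: weight 11, bulk 9, value 70
Best: 81 pts.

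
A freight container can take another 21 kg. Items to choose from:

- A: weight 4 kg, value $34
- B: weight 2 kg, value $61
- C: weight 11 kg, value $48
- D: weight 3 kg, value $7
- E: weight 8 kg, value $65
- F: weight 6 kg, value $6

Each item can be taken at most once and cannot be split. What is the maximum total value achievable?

This is a 0/1 knapsack; check combinations near the capacity.
- B+C+E: weight 2+11+8=21, value 61+48+65=174
- A+B+D+E: weight 4+2+3+8=17, value 34+61+7+65=167
- A+B+E+F: weight 4+2+8+6=20, value 34+61+65+6=166
Best: $174.

$174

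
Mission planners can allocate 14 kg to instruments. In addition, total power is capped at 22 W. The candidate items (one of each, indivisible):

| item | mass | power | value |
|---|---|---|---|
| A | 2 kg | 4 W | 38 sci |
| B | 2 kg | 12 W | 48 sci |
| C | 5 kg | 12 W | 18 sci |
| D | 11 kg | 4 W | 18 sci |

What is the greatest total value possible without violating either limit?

86 sci

Feasible sets respecting both limits:
- A+B: mass 4, power 16, value 86
- B+D: mass 13, power 16, value 66
- A+C: mass 7, power 16, value 56
Best: 86 sci.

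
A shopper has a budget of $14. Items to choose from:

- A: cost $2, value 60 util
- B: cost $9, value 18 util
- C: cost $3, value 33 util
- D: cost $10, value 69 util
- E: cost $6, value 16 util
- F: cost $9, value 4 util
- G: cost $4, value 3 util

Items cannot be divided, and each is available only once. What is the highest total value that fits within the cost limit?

129 util

Check high-value combinations within $14:
- A+D: cost 2+10=12, value 60+69=129
- A+B+C: cost 2+9+3=14, value 60+18+33=111
- A+C+E: cost 2+3+6=11, value 60+33+16=109
Best: 129 util.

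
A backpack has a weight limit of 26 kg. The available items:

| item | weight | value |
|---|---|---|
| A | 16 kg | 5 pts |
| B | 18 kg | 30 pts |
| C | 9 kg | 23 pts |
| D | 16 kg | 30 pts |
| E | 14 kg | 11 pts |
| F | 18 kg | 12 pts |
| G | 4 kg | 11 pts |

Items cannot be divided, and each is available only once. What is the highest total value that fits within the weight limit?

Check high-value combinations within 26 kg:
- C+D: weight 9+16=25, value 23+30=53
- D+G: weight 16+4=20, value 30+11=41
- B+G: weight 18+4=22, value 30+11=41
Best: 53 pts.

53 pts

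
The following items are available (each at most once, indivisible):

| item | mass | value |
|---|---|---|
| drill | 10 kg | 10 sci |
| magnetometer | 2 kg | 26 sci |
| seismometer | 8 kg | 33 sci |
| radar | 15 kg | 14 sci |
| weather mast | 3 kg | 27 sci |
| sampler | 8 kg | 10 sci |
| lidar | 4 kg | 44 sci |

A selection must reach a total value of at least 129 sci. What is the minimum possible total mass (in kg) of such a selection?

17

Subsets with value ≥ 129, sorted by total mass:
- magnetometer+seismometer+weather mast+lidar: mass 17, value 130
- magnetometer+seismometer+weather mast+sampler+lidar: mass 25, value 140
Minimum mass: 17 kg.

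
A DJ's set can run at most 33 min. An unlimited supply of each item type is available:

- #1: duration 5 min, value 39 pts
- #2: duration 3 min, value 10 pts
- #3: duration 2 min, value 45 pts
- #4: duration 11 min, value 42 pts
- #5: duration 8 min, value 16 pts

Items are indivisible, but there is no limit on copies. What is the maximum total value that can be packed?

720 pts

Best value-per-unit is #3 at 45/2, and filling with it alone uses duration 16×2=32. No mix of the others beats 16×45 = 720.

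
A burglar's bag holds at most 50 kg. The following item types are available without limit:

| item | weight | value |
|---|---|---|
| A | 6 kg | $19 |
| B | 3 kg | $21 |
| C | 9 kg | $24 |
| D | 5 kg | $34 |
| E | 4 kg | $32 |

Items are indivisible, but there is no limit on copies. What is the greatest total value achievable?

Best value-per-unit is E at 32/4; filling with it alone gives 12×32 = 384.
Optimal mix: 2×B + 11×E → weight 50, value 394.

$394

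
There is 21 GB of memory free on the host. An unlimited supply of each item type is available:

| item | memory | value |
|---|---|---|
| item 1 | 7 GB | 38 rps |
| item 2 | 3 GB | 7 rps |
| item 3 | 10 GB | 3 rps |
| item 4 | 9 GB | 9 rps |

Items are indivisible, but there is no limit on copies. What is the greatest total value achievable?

Best value-per-unit is item 1 at 38/7, and filling with it alone uses memory 3×7=21. No mix of the others beats 3×38 = 114.

114 rps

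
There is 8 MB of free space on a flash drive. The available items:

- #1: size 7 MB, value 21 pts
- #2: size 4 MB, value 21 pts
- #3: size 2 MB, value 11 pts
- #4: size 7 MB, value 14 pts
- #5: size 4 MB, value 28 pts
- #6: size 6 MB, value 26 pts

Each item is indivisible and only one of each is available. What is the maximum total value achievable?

49 pts

Check high-value combinations within 8 MB:
- #2+#5: size 4+4=8, value 21+28=49
- #3+#5: size 2+4=6, value 11+28=39
- #3+#6: size 2+6=8, value 11+26=37
Best: 49 pts.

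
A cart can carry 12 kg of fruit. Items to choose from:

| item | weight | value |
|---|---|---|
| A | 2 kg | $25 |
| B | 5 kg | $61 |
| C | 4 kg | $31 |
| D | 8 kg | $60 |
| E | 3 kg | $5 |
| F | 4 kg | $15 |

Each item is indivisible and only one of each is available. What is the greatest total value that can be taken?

$117

Check high-value combinations within 12 kg:
- A+B+C: weight 2+5+4=11, value 25+61+31=117
- A+B+F: weight 2+5+4=11, value 25+61+15=101
- B+C+E: weight 5+4+3=12, value 61+31+5=97
- B+C: weight 5+4=9, value 61+31=92
- A+B+E: weight 2+5+3=10, value 25+61+5=91
Best: $117.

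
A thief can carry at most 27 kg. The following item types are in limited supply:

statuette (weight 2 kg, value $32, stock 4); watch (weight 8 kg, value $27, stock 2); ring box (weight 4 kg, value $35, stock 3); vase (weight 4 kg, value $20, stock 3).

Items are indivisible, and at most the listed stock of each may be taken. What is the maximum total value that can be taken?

$253

Best selections within weight 27 and stock limits:
- 4×statuette + 3×ring box + 1×vase: weight 24, value 253
- 3×statuette + 3×ring box + 2×vase: weight 26, value 241
- 4×statuette + 2×ring box + 2×vase: weight 24, value 238
- 4×statuette + 3×ring box: weight 20, value 233
Best: $253.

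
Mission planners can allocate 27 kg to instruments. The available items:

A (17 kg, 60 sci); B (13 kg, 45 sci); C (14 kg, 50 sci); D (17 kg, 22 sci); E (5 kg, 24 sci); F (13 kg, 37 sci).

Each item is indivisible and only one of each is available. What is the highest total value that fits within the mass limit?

Check high-value combinations within 27 kg:
- B+C: mass 13+14=27, value 45+50=95
- C+F: mass 14+13=27, value 50+37=87
- A+E: mass 17+5=22, value 60+24=84
- B+F: mass 13+13=26, value 45+37=82
- C+E: mass 14+5=19, value 50+24=74
Best: 95 sci.

95 sci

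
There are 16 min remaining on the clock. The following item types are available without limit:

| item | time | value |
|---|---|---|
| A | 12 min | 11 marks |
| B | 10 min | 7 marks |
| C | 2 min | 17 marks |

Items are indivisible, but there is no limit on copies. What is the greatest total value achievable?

136 marks

Best value-per-unit is C at 17/2, and filling with it alone uses time 8×2=16. No mix of the others beats 8×17 = 136.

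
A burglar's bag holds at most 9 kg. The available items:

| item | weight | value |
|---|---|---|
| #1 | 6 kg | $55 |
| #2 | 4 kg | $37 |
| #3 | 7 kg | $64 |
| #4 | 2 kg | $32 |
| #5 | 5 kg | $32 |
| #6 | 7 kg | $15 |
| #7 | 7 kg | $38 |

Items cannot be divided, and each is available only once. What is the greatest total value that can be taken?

$96

Check high-value combinations within 9 kg:
- #3+#4: weight 7+2=9, value 64+32=96
- #1+#4: weight 6+2=8, value 55+32=87
- #4+#7: weight 2+7=9, value 32+38=70
Best: $96.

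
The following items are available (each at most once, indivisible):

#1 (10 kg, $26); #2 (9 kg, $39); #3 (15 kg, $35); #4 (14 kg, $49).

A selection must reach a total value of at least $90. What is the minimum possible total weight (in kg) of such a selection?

33

Subsets with value ≥ 90, sorted by total weight:
- #1+#2+#4: weight 33, value 114
- #1+#2+#3: weight 34, value 100
- #2+#3+#4: weight 38, value 123
- #1+#3+#4: weight 39, value 110
Minimum weight: 33 kg.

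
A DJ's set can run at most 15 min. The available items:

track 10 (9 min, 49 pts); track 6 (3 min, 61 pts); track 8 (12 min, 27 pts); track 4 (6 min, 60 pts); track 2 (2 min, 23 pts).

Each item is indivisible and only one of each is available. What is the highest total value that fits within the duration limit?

Check high-value combinations within 15 min:
- track 6+track 4+track 2: duration 3+6+2=11, value 61+60+23=144
- track 10+track 6+track 2: duration 9+3+2=14, value 49+61+23=133
- track 6+track 4: duration 3+6=9, value 61+60=121
- track 10+track 6: duration 9+3=12, value 49+61=110
Best: 144 pts.

144 pts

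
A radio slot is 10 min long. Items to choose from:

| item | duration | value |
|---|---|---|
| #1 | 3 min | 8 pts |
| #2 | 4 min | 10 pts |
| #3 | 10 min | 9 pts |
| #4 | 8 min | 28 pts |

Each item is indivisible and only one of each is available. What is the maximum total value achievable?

28 pts

Check high-value combinations within 10 min:
- #4: duration 8, value 28
- #1+#2: duration 3+4=7, value 8+10=18
- #2: duration 4, value 10
Best: 28 pts.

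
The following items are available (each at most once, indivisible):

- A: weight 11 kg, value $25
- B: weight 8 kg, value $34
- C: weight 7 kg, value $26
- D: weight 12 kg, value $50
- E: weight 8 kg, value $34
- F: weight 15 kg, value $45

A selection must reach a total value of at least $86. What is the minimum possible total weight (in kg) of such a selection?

23

Subsets with value ≥ 86, sorted by total weight:
- B+C+E: weight 23, value 94
- B+C+D: weight 27, value 110
Minimum weight: 23 kg.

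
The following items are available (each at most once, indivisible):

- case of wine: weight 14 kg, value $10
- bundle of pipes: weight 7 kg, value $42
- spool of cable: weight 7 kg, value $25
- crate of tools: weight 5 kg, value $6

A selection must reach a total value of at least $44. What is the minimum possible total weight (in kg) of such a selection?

12

Subsets with value ≥ 44, sorted by total weight:
- bundle of pipes+crate of tools: weight 12, value 48
- bundle of pipes+spool of cable: weight 14, value 67
- bundle of pipes+spool of cable+crate of tools: weight 19, value 73
Minimum weight: 12 kg.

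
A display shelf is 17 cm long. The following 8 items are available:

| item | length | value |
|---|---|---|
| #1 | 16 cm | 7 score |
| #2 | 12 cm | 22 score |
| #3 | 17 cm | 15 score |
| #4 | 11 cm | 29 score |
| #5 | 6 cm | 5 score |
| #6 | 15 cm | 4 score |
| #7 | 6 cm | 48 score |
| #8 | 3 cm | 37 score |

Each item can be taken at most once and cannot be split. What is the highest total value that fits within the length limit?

90 score

Check high-value combinations within 17 cm:
- #5+#7+#8: length 6+6+3=15, value 5+48+37=90
- #7+#8: length 6+3=9, value 48+37=85
- #4+#7: length 11+6=17, value 29+48=77
- #4+#8: length 11+3=14, value 29+37=66
- #2+#8: length 12+3=15, value 22+37=59
Best: 90 score.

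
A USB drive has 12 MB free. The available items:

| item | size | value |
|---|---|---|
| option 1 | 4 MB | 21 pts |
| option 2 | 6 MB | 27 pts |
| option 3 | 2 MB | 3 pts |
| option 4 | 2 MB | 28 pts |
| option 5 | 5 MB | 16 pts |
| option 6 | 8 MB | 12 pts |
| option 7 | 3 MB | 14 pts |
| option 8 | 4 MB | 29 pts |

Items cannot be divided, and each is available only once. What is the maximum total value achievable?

84 pts

Check high-value combinations within 12 MB:
- option 2+option 4+option 8: size 6+2+4=12, value 27+28+29=84
- option 1+option 3+option 4+option 8: size 4+2+2+4=12, value 21+3+28+29=81
- option 1+option 4+option 8: size 4+2+4=10, value 21+28+29=78
- option 1+option 2+option 4: size 4+6+2=12, value 21+27+28=76
Best: 84 pts.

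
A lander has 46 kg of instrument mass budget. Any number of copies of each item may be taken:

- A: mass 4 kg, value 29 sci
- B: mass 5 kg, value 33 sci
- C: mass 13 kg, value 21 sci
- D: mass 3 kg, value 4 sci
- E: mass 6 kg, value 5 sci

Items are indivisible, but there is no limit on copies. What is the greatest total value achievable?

Best value-per-unit is A at 29/4; filling with it alone gives 11×29 = 319.
Optimal mix: 9×A + 2×B → mass 46, value 327.

327 sci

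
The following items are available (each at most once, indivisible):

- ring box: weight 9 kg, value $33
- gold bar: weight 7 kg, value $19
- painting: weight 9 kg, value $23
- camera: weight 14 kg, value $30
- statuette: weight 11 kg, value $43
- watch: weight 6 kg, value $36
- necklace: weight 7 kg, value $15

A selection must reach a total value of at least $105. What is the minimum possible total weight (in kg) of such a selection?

Subsets with value ≥ 105, sorted by total weight:
- ring box+statuette+watch: weight 26, value 112
- gold bar+statuette+watch+necklace: weight 31, value 113
- ring box+gold bar+painting+watch: weight 31, value 111
Minimum weight: 26 kg.

26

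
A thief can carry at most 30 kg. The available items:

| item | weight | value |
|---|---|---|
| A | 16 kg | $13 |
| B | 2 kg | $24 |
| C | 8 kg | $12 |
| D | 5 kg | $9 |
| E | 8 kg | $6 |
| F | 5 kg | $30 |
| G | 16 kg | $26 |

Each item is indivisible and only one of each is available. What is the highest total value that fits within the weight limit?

$89

Check high-value combinations within 30 kg:
- B+D+F+G: weight 2+5+5+16=28, value 24+9+30+26=89
- B+C+D+E+F: weight 2+8+5+8+5=28, value 24+12+9+6+30=81
- B+F+G: weight 2+5+16=23, value 24+30+26=80
Best: $89.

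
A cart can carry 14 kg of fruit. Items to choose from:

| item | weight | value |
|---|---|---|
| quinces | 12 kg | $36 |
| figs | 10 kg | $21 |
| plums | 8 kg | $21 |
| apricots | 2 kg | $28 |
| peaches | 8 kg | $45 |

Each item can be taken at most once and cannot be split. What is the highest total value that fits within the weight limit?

Check high-value combinations within 14 kg:
- apricots+peaches: weight 2+8=10, value 28+45=73
- quinces+apricots: weight 12+2=14, value 36+28=64
- plums+apricots: weight 8+2=10, value 21+28=49
- figs+apricots: weight 10+2=12, value 21+28=49
- peaches: weight 8, value 45
Best: $73.

$73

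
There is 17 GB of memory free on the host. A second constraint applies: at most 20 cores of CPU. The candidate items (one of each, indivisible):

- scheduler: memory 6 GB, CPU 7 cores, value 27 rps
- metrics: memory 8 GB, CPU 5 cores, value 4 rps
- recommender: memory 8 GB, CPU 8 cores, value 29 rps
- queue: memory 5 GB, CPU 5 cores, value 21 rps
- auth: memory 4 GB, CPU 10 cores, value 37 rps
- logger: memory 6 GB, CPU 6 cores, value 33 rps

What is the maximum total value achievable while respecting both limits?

81 rps

Feasible sets respecting both limits:
- scheduler+queue+logger: memory 17, CPU 18, value 81
- auth+logger: memory 10, CPU 16, value 70
- recommender+auth: memory 12, CPU 18, value 66
Best: 81 rps.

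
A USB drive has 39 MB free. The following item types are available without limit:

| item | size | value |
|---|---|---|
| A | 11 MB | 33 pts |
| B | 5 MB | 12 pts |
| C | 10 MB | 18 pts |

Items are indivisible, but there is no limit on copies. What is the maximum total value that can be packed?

111 pts

Best value-per-unit is A at 33/11; filling with it alone gives 3×33 = 99.
Optimal mix: 3×A + 1×B → size 38, value 111.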